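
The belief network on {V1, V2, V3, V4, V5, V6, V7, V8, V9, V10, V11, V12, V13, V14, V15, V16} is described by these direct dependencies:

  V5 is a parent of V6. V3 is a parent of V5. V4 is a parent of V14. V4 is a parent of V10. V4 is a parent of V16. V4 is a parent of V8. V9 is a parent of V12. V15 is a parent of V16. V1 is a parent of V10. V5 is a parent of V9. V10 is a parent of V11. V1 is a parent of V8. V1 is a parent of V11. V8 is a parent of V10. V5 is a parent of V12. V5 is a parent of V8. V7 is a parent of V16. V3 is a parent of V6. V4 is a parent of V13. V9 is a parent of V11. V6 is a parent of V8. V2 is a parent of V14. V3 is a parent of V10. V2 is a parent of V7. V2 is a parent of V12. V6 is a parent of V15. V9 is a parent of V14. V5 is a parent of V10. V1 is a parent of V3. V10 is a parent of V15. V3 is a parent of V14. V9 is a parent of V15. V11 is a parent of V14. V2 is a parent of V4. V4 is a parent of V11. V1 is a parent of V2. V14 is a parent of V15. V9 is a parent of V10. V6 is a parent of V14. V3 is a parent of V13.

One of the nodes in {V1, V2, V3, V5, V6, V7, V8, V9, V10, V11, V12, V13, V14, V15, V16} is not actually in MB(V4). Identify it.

V4 has parent V2.
V4 has children V8, V10, V11, V13, V14, V16.
For each child, the remaining parents (spouses of V4):
  V8: V1, V5, V6
  V10: V1, V3, V5, V8, V9
  V11: V1, V9, V10
  V13: V3
  V14: V2, V3, V6, V9, V11
  V16: V7, V15
MB(V4) = {V1, V2, V3, V5, V6, V7, V8, V9, V10, V11, V13, V14, V15, V16}.
V12 is neither a parent, child, nor co-parent of V4, so it does not belong.

V12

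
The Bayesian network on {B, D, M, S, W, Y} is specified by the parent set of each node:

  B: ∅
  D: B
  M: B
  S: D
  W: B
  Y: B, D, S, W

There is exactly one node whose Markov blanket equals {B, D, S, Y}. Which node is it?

W

The target node must have every member of {B, D, S, Y} as a parent, child, or co-parent, and no others.
Parents of W: B; children: Y; co-parents: B, D, S.
These exactly cover the given set, so the node is W.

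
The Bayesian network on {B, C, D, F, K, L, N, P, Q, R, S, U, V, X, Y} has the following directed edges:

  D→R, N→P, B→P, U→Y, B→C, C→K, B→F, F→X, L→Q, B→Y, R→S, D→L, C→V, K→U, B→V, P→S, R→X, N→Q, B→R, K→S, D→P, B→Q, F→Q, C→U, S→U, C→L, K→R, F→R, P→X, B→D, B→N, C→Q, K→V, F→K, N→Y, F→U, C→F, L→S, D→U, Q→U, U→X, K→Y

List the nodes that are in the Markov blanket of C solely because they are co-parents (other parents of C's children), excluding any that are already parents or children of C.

{D, N, S}

Children of C: F, K, L, Q, U, V.
  F also has parent B.
  parents(K) \ {C} = {F}.
  L's other parent is D.
  parents(Q) \ {C} = {B, F, L, N}.
  parents(U) \ {C} = {D, F, K, Q, S}.
  parents(V) \ {C} = {B, K}.
Excluding nodes already adjacent to C (B, F, K, L, Q, U, V), the co-parent-only contribution is {D, N, S}.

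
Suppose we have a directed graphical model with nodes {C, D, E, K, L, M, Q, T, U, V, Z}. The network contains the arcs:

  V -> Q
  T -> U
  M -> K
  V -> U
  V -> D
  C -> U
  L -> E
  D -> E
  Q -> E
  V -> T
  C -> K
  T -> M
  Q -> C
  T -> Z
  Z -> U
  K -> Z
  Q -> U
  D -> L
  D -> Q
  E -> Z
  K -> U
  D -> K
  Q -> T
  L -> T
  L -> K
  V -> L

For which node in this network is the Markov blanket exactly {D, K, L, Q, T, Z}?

E

The target node must have every member of {D, K, L, Q, T, Z} as a parent, child, or co-parent, and no others.
Parents of E: D, L, Q; children: Z; co-parents: K, T.
These exactly cover the given set, so the node is E.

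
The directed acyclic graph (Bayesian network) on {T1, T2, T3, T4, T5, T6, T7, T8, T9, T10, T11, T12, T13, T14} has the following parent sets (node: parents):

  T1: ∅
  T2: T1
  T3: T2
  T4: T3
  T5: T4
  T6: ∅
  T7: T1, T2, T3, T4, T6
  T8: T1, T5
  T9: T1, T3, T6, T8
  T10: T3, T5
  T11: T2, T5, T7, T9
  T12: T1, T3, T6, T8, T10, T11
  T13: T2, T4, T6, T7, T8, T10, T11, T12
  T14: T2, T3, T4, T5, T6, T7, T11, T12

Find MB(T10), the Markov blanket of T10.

{T1, T2, T3, T4, T5, T6, T7, T8, T11, T12, T13}

By definition, MB(T10) is built from T10's parents, T10's children, and the co-parents of T10.
Pa(T10) = {T3, T5}.
T10's children: T12, T13.
Other parents of T10's children:
  T12's other parents are T1, T3, T6, T8, T11.
  T13 also has parents T2, T4, T6, T7, T8, T11, T12.
Taking the union gives {T1, T2, T3, T4, T5, T6, T7, T8, T11, T12, T13}.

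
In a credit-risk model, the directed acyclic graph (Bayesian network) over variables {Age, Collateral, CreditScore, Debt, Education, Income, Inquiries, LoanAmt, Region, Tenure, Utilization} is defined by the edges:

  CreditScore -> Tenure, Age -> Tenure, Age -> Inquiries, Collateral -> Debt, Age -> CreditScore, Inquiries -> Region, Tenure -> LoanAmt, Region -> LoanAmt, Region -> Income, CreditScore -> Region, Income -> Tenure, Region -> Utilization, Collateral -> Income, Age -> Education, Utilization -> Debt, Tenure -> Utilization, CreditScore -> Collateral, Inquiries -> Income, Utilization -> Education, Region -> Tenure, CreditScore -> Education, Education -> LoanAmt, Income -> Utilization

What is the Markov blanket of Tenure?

{Age, CreditScore, Education, Income, LoanAmt, Region, Utilization}

By definition, MB(Tenure) is built from Tenure's parents, Tenure's children, and the co-parents of Tenure.
Parents of Tenure: Age, CreditScore, Income, Region.
Ch(Tenure) = {LoanAmt, Utilization}.
Other parents of Tenure's children:
  Utilization's other parents are Income, Region.
  LoanAmt's other parents are Education, Region.
Taking the union gives {Age, CreditScore, Education, Income, LoanAmt, Region, Utilization}.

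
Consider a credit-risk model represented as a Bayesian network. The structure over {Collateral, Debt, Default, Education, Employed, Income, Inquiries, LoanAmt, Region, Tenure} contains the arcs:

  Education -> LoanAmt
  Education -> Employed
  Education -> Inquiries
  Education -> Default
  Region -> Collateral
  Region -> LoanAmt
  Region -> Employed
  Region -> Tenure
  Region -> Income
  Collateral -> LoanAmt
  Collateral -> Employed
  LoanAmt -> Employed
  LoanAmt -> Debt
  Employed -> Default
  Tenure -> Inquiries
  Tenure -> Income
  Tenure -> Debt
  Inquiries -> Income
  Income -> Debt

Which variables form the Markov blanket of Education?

Education has children Default, Employed, Inquiries, LoanAmt.
Education has no parents.
Parents of each child, excluding Education:
  parents(LoanAmt) \ {Education} = {Collateral, Region}.
  Employed also has parents Collateral, LoanAmt, Region.
  parents(Inquiries) \ {Education} = {Tenure}.
  Default also has parent Employed.
Taking the union gives {Collateral, Default, Employed, Inquiries, LoanAmt, Region, Tenure}.

{Collateral, Default, Employed, Inquiries, LoanAmt, Region, Tenure}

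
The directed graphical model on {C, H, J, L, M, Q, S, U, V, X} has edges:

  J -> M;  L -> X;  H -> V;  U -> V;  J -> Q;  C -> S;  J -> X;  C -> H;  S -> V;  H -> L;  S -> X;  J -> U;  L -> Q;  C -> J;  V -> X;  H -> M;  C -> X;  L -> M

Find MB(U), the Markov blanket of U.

The Markov blanket of a node is its parents, its children, and the other parents of its children.
Pa(U) = {J}.
U's children: V.
For each child, the remaining parents (spouses of U):
  V also has parents H, S.
Taking the union gives {H, J, S, V}.

{H, J, S, V}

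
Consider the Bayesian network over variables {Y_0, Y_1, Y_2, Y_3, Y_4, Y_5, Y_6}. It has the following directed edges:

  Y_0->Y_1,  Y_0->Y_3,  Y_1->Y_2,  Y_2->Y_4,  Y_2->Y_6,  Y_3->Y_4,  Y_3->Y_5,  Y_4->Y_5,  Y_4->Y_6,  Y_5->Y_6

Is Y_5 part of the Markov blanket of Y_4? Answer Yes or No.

Yes

Y_5 is a child of Y_4.
So Y_5 ∈ MB(Y_4).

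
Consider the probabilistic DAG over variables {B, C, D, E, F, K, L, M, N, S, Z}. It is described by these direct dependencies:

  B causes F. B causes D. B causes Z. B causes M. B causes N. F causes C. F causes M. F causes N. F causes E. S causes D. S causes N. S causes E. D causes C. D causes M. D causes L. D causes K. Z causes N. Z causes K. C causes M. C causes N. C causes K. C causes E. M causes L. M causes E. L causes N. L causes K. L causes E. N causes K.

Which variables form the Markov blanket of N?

{B, C, D, F, K, L, S, Z}

Parents of N: B, C, F, L, S, Z.
N's children: K.
Co-parents of N (other parents of its children):
  K's other parents are C, D, L, Z.
So the Markov blanket of N is {B, C, D, F, K, L, S, Z}.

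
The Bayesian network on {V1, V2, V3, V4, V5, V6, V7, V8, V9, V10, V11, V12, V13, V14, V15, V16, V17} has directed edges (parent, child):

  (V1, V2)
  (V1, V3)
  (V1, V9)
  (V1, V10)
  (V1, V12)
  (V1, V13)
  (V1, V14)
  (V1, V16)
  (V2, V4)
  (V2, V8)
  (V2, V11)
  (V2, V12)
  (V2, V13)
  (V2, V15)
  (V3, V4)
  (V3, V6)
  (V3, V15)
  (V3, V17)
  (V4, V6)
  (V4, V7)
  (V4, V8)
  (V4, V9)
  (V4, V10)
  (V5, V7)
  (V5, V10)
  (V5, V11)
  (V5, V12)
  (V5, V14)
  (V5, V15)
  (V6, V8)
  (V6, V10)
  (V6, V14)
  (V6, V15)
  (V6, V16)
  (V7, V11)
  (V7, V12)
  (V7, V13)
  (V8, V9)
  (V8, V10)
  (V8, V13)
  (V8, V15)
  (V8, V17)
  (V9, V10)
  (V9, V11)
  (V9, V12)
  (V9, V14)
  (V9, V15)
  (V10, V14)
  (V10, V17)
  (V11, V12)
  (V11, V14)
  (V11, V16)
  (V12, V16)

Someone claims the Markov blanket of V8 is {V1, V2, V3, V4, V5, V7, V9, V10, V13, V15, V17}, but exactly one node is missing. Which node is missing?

The Markov blanket of a node is its parents, its children, and the other parents of its children.
V8's parents: V2, V4, V6.
Children of V8: V9, V10, V13, V15, V17.
Co-parents of V8 (other parents of its children):
  V9: V1, V4
  V10: V1, V4, V5, V6, V9
  V13: V1, V2, V7
  V15: V2, V3, V5, V6, V9
  V17: V3, V10
MB(V8) = {V1, V2, V3, V4, V5, V6, V7, V9, V10, V13, V15, V17}.
Comparing with the claimed set, V6 is missing.

V6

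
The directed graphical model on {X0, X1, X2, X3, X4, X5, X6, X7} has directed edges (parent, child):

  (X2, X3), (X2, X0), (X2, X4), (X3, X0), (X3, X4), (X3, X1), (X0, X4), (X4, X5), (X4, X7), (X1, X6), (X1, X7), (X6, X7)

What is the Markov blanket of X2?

{X0, X3, X4}

By definition, MB(X2) is built from X2's parents, X2's children, and the co-parents of X2.
Parents of X2: none.
X2 has children X0, X3, X4.
Other parents of X2's children:
  X3: no additional parents.
  X0 also has parent X3.
  X4's other parents are X0, X3.
Union: {} ∪ {X0, X3, X4} ∪ {X0, X3} = {X0, X3, X4}.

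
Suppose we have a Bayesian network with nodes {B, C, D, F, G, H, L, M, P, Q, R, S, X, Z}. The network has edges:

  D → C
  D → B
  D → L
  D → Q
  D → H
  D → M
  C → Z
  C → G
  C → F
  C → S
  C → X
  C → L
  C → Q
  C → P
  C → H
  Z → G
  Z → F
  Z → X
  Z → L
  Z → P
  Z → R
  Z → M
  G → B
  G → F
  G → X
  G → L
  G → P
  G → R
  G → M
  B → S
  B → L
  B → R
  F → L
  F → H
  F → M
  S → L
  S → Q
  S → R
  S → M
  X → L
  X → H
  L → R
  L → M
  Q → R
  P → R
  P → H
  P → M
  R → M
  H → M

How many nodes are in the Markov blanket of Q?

9

Q's parents: C, D, S.
Children of Q: R.
Other parents of Q's children:
  R also has parents B, G, L, P, S, Z.
MB(Q) = {B, C, D, G, L, P, R, S, Z}, which has 9 nodes.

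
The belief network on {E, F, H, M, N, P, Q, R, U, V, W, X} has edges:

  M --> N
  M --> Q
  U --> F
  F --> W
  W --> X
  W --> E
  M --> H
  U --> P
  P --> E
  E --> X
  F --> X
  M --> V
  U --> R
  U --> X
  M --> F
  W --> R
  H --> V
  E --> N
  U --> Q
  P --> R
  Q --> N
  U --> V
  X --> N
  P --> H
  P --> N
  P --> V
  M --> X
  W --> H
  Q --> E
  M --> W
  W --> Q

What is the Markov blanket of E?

E's parents: P, Q, W.
Ch(E) = {N, X}.
Other parents of E's children:
  X: F, M, U, W
  N: M, P, Q, X
So the Markov blanket of E is {F, M, N, P, Q, U, W, X}.

{F, M, N, P, Q, U, W, X}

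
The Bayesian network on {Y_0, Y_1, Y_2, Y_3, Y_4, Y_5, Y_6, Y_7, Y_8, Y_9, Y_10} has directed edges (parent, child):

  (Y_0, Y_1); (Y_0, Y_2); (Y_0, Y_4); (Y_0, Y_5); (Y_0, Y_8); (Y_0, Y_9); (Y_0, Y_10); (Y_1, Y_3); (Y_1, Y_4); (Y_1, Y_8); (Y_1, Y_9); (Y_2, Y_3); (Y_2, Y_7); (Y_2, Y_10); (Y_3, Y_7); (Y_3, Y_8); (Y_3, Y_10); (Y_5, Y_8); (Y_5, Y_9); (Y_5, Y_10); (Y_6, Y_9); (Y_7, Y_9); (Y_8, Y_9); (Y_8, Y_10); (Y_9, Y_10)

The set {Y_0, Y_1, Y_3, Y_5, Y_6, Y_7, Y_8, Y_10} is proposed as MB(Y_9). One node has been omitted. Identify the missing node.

Y_2

Recall MB(v) = parents ∪ children ∪ spouses, where spouses are the other parents of v's children.
Parents of Y_9: Y_0, Y_1, Y_5, Y_6, Y_7, Y_8.
Children of Y_9: Y_10.
For each child, the remaining parents (spouses of Y_9):
  Y_10's other parents are Y_0, Y_2, Y_3, Y_5, Y_8.
MB(Y_9) = {Y_0, Y_1, Y_2, Y_3, Y_5, Y_6, Y_7, Y_8, Y_10}.
Comparing with the claimed set, Y_2 is missing.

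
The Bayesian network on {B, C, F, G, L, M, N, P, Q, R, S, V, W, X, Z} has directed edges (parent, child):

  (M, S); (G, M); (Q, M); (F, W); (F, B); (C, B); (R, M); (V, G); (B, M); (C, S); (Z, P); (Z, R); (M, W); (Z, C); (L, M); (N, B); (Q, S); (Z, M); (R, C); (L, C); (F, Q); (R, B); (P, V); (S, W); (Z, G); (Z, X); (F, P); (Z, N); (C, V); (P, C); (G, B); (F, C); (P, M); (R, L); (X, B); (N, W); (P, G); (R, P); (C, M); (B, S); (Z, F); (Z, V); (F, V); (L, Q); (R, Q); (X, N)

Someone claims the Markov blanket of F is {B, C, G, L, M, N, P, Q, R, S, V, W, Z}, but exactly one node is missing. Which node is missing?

X

Recall MB(v) = parents ∪ children ∪ spouses, where spouses are the other parents of v's children.
Ch(F) = {B, C, P, Q, V, W}.
Parents of F: Z.
Parents of each child, excluding F:
  Q: L, R
  P: R, Z
  C: L, P, R, Z
  V: C, P, Z
  B: C, G, N, R, X
  W: M, N, S
MB(F) = {B, C, G, L, M, N, P, Q, R, S, V, W, X, Z}.
Comparing with the claimed set, X is missing.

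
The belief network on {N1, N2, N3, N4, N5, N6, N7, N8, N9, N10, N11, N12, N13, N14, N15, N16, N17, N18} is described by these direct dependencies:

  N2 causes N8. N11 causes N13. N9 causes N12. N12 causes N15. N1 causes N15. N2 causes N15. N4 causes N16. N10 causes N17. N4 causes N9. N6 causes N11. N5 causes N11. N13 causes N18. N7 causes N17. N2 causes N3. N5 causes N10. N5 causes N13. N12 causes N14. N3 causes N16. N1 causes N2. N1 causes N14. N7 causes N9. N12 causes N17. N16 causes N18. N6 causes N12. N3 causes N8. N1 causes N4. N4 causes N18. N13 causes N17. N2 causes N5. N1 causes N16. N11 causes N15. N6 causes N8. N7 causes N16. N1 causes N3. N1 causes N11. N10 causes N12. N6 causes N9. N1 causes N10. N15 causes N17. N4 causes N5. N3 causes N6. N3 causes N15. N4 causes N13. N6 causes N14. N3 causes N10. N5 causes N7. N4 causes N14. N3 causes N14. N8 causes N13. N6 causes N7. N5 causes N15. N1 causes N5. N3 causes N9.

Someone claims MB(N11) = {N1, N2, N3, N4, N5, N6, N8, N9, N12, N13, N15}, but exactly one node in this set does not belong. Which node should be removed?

N9

A node's Markov blanket = Pa ∪ Ch ∪ (parents of Ch other than the node itself).
Ch(N11) = {N13, N15}.
Pa(N11) = {N1, N5, N6}.
Other parents of N11's children:
  N13 also has parents N4, N5, N8.
  N15 also has parents N1, N2, N3, N5, N12.
MB(N11) = {N1, N2, N3, N4, N5, N6, N8, N12, N13, N15}.
N9 is neither a parent, child, nor co-parent of N11, so it does not belong.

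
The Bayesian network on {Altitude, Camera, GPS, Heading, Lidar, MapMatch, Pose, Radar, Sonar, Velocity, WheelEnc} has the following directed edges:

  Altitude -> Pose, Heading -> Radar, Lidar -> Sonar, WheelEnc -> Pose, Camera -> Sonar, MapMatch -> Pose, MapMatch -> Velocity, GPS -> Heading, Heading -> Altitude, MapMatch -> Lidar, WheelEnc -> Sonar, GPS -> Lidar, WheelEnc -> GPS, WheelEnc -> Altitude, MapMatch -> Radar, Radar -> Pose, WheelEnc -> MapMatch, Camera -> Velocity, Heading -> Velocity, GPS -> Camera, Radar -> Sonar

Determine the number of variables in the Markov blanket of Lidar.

Recall MB(v) = parents ∪ children ∪ spouses, where spouses are the other parents of v's children.
Lidar has parents GPS, MapMatch.
Lidar's children: Sonar.
Co-parents of Lidar (other parents of its children):
  parents(Sonar) \ {Lidar} = {Camera, Radar, WheelEnc}.
MB(Lidar) = {Camera, GPS, MapMatch, Radar, Sonar, WheelEnc}, which has 6 nodes.

6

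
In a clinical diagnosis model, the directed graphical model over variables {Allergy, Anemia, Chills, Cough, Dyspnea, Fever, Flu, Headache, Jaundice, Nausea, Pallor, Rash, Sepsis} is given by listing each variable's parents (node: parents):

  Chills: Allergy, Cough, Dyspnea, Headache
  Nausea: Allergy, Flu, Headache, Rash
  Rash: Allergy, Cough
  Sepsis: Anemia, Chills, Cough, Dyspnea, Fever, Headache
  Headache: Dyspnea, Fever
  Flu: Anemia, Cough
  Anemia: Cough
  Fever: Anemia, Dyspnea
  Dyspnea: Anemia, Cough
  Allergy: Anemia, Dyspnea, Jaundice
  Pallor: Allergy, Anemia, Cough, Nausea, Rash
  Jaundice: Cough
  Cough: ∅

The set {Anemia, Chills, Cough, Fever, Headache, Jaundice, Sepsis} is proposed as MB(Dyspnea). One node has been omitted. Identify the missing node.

Allergy

Recall MB(v) = parents ∪ children ∪ spouses, where spouses are the other parents of v's children.
Dyspnea has children Allergy, Chills, Fever, Headache, Sepsis.
Dyspnea has parents Anemia, Cough.
Co-parents of Dyspnea (other parents of its children):
  Allergy also has parents Anemia, Jaundice.
  Fever's other parent is Anemia.
  Headache also has parent Fever.
  parents(Chills) \ {Dyspnea} = {Allergy, Cough, Headache}.
  parents(Sepsis) \ {Dyspnea} = {Anemia, Chills, Cough, Fever, Headache}.
MB(Dyspnea) = {Allergy, Anemia, Chills, Cough, Fever, Headache, Jaundice, Sepsis}.
Comparing with the claimed set, Allergy is missing.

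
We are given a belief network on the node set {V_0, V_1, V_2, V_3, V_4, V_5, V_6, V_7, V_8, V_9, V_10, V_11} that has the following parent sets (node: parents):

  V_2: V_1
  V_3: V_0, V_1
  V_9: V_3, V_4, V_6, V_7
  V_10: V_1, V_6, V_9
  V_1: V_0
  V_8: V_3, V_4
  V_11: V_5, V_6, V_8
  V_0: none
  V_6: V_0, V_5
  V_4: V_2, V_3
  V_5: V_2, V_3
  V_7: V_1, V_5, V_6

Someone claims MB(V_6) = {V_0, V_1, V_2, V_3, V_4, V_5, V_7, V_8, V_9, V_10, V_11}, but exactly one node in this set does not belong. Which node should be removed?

V_2

By definition, MB(V_6) is built from V_6's parents, V_6's children, and the co-parents of V_6.
Children of V_6: V_7, V_9, V_10, V_11.
Pa(V_6) = {V_0, V_5}.
Co-parents of V_6 (other parents of its children):
  V_7 also has parents V_1, V_5.
  V_9's other parents are V_3, V_4, V_7.
  parents(V_10) \ {V_6} = {V_1, V_9}.
  V_11's other parents are V_5, V_8.
MB(V_6) = {V_0, V_1, V_3, V_4, V_5, V_7, V_8, V_9, V_10, V_11}.
V_2 is neither a parent, child, nor co-parent of V_6, so it does not belong.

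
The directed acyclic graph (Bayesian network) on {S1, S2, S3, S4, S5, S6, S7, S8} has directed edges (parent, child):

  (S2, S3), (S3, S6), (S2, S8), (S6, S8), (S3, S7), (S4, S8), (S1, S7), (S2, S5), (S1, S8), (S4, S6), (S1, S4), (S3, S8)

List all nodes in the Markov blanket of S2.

Parents of S2: none.
S2's children: S3, S5, S8.
Other parents of S2's children:
  S3: no additional parents.
  S5: no additional parents.
  S8 also has parents S1, S3, S4, S6.
MB(S2) = {S1, S3, S4, S5, S6, S8}.

{S1, S3, S4, S5, S6, S8}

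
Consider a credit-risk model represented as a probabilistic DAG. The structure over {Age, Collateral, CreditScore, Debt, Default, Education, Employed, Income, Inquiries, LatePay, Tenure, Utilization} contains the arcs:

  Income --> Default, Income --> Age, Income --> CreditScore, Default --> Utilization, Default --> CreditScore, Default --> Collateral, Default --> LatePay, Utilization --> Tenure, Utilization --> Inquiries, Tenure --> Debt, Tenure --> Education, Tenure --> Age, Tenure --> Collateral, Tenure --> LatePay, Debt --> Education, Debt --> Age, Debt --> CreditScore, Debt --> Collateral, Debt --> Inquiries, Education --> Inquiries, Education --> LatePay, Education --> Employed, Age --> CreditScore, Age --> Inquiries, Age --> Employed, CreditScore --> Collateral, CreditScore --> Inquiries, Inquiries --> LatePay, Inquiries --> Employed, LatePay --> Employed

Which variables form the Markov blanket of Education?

Education has parents Debt, Tenure.
Children of Education: Employed, Inquiries, LatePay.
Co-parents of Education (other parents of its children):
  Inquiries also has parents Age, CreditScore, Debt, Utilization.
  LatePay also has parents Default, Inquiries, Tenure.
  Employed's other parents are Age, Inquiries, LatePay.
So the Markov blanket of Education is {Age, CreditScore, Debt, Default, Employed, Inquiries, LatePay, Tenure, Utilization}.

{Age, CreditScore, Debt, Default, Employed, Inquiries, LatePay, Tenure, Utilization}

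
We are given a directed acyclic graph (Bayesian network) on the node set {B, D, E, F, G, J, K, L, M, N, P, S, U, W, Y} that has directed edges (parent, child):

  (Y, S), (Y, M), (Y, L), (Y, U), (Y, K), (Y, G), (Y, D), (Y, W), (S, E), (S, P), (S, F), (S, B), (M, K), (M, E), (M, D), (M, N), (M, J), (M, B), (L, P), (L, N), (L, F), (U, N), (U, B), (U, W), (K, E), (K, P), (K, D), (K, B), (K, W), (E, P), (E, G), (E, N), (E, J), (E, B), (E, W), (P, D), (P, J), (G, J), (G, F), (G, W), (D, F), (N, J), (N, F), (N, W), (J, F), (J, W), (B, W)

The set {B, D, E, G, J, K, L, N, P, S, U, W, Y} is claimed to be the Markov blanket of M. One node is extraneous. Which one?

The Markov blanket of a node is its parents, its children, and the other parents of its children.
M has parent Y.
Children of M: B, D, E, J, K, N.
For each child, the remaining parents (spouses of M):
  parents(K) \ {M} = {Y}.
  E's other parents are K, S.
  parents(D) \ {M} = {K, P, Y}.
  N also has parents E, L, U.
  parents(J) \ {M} = {E, G, N, P}.
  parents(B) \ {M} = {E, K, S, U}.
MB(M) = {B, D, E, G, J, K, L, N, P, S, U, Y}.
W is neither a parent, child, nor co-parent of M, so it does not belong.

W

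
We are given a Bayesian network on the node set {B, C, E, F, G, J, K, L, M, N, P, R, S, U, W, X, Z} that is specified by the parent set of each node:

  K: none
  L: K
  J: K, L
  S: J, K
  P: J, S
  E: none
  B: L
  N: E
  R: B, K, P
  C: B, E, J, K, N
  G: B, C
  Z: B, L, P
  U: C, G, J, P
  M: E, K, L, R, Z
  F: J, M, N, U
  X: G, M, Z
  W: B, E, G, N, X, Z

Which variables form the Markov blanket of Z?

Pa(Z) = {B, L, P}.
Ch(Z) = {M, W, X}.
For each child, the remaining parents (spouses of Z):
  M: E, K, L, R
  X: G, M
  W: B, E, G, N, X
Union: {B, L, P} ∪ {M, W, X} ∪ {B, E, G, K, L, M, N, R, X} = {B, E, G, K, L, M, N, P, R, W, X}.

{B, E, G, K, L, M, N, P, R, W, X}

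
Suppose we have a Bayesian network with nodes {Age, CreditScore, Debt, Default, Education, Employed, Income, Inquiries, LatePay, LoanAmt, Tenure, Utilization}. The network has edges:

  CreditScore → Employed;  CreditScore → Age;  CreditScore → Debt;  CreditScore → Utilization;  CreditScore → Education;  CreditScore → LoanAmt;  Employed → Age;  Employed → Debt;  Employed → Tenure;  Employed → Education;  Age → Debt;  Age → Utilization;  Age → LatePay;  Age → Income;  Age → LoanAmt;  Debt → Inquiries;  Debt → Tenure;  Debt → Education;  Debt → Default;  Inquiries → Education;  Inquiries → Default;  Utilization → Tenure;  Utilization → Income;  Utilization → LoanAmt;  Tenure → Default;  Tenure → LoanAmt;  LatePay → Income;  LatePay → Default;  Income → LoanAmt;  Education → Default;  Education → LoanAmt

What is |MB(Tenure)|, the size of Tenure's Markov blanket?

A node's Markov blanket = Pa ∪ Ch ∪ (parents of Ch other than the node itself).
Pa(Tenure) = {Debt, Employed, Utilization}.
Tenure's children: Default, LoanAmt.
Co-parents of Tenure (other parents of its children):
  Default: Debt, Education, Inquiries, LatePay
  LoanAmt: Age, CreditScore, Education, Income, Utilization
MB(Tenure) = {Age, CreditScore, Debt, Default, Education, Employed, Income, Inquiries, LatePay, LoanAmt, Utilization}, which has 11 nodes.

11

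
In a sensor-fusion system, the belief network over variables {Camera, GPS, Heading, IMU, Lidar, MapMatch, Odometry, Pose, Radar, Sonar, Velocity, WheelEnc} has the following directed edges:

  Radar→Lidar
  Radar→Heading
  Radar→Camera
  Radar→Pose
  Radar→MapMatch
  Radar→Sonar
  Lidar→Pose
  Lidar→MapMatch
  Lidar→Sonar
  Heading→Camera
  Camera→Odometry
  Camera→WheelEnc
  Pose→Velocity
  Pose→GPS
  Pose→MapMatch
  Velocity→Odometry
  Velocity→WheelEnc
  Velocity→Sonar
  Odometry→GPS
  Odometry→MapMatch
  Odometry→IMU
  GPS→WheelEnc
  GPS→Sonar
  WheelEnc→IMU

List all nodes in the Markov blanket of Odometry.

By definition, MB(Odometry) is built from Odometry's parents, Odometry's children, and the co-parents of Odometry.
Odometry's children: GPS, IMU, MapMatch.
Parents of Odometry: Camera, Velocity.
Co-parents of Odometry (other parents of its children):
  parents(GPS) \ {Odometry} = {Pose}.
  MapMatch's other parents are Lidar, Pose, Radar.
  parents(IMU) \ {Odometry} = {WheelEnc}.
So the Markov blanket of Odometry is {Camera, GPS, IMU, Lidar, MapMatch, Pose, Radar, Velocity, WheelEnc}.

{Camera, GPS, IMU, Lidar, MapMatch, Pose, Radar, Velocity, WheelEnc}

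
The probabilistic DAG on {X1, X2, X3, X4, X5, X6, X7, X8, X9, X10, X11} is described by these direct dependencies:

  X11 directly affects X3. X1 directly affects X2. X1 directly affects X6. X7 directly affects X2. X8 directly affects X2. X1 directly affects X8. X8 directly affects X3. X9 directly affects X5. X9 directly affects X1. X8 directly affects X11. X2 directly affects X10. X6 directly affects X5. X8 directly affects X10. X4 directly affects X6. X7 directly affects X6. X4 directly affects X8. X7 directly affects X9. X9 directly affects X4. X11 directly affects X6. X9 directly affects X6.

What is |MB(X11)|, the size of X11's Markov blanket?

7

Pa(X11) = {X8}.
Children of X11: X3, X6.
Parents of each child, excluding X11:
  X3: X8
  X6: X1, X4, X7, X9
MB(X11) = {X1, X3, X4, X6, X7, X8, X9}, which has 7 nodes.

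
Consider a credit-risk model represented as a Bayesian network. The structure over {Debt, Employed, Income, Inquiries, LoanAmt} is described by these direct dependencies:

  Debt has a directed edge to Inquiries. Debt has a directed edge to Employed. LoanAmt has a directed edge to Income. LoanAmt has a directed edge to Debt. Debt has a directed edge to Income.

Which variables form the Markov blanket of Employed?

Employed's parents: Debt.
Employed's children: none.
With no children, Employed has no spouses; the co-parent set is empty.
So the Markov blanket of Employed is {Debt}.

{Debt}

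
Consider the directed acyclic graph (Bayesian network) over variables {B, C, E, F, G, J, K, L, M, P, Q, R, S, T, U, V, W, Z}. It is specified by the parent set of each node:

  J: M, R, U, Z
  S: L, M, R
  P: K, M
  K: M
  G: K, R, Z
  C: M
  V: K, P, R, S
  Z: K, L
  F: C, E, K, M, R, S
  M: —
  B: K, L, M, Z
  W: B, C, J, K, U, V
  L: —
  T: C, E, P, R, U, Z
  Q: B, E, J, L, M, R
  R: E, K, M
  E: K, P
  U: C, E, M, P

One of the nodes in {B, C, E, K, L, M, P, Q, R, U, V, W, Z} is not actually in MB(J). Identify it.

P

J has children Q, W.
J has parents M, R, U, Z.
Co-parents of J (other parents of its children):
  Q's other parents are B, E, L, M, R.
  W also has parents B, C, K, U, V.
MB(J) = {B, C, E, K, L, M, Q, R, U, V, W, Z}.
P is neither a parent, child, nor co-parent of J, so it does not belong.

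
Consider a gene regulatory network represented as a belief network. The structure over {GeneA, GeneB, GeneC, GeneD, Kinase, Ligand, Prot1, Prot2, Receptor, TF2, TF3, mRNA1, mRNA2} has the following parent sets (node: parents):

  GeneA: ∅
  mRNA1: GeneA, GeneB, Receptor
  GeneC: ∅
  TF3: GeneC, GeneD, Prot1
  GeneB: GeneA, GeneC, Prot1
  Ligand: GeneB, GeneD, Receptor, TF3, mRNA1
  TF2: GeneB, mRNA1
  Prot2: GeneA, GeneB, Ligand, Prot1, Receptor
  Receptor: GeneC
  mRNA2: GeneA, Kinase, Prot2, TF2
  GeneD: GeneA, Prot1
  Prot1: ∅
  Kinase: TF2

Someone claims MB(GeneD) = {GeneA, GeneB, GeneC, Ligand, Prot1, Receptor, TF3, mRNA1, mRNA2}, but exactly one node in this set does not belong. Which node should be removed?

GeneD's parents: GeneA, Prot1.
GeneD's children: Ligand, TF3.
For each child, the remaining parents (spouses of GeneD):
  TF3's other parents are GeneC, Prot1.
  Ligand's other parents are GeneB, Receptor, TF3, mRNA1.
MB(GeneD) = {GeneA, GeneB, GeneC, Ligand, Prot1, Receptor, TF3, mRNA1}.
mRNA2 is neither a parent, child, nor co-parent of GeneD, so it does not belong.

mRNA2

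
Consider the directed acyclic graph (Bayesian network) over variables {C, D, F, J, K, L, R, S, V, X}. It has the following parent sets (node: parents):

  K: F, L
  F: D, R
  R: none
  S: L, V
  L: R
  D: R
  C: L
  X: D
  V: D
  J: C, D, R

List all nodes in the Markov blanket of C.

{D, J, L, R}

C's parents: L.
C has child J.
Parents of each child, excluding C:
  J: D, R
Taking the union gives {D, J, L, R}.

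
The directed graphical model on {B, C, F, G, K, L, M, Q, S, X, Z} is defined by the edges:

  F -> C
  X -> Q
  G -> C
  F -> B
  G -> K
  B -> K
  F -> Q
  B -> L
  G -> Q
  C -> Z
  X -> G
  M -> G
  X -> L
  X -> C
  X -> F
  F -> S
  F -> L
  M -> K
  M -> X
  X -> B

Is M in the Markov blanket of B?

M is a co-parent of B: both are parents of K.
So M ∈ MB(B).

Yes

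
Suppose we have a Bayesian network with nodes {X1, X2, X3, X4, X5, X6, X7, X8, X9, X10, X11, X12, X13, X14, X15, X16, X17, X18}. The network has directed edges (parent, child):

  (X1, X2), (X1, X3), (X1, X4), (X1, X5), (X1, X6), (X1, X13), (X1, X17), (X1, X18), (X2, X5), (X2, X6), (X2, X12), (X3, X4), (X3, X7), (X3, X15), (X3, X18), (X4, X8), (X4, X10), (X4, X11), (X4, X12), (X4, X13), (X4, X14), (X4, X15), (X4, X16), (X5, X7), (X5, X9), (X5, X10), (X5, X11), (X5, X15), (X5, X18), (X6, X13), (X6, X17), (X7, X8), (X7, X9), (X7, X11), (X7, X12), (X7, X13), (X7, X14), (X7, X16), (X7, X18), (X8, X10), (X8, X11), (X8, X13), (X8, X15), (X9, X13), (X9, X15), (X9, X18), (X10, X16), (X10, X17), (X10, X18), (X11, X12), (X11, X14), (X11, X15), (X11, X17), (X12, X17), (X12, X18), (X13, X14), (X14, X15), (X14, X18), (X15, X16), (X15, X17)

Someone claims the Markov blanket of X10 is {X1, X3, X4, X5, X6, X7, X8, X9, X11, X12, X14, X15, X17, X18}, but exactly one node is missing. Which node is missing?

X16

Parents of X10: X4, X5, X8.
Ch(X10) = {X16, X17, X18}.
Other parents of X10's children:
  X16: X4, X7, X15
  X17: X1, X6, X11, X12, X15
  X18: X1, X3, X5, X7, X9, X12, X14
MB(X10) = {X1, X3, X4, X5, X6, X7, X8, X9, X11, X12, X14, X15, X16, X17, X18}.
Comparing with the claimed set, X16 is missing.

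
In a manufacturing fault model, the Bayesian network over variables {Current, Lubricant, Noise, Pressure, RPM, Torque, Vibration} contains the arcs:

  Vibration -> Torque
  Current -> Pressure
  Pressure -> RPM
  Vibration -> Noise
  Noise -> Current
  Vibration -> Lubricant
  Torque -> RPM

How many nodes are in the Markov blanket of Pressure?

3

A node's Markov blanket = Pa ∪ Ch ∪ (parents of Ch other than the node itself).
Pressure's parents: Current.
Children of Pressure: RPM.
Co-parents of Pressure (other parents of its children):
  parents(RPM) \ {Pressure} = {Torque}.
MB(Pressure) = {Current, RPM, Torque}, which has 3 nodes.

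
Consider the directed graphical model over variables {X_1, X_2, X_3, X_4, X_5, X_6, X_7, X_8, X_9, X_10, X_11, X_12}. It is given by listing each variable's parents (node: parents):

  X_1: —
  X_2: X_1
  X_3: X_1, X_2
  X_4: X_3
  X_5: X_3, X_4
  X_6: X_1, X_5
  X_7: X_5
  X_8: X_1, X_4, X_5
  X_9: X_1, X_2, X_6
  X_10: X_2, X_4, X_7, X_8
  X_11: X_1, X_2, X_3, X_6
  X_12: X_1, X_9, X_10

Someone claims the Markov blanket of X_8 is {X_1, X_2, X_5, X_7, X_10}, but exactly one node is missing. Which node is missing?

X_4

Ch(X_8) = {X_10}.
Parents of X_8: X_1, X_4, X_5.
For each child, the remaining parents (spouses of X_8):
  X_10: X_2, X_4, X_7
MB(X_8) = {X_1, X_2, X_4, X_5, X_7, X_10}.
Comparing with the claimed set, X_4 is missing.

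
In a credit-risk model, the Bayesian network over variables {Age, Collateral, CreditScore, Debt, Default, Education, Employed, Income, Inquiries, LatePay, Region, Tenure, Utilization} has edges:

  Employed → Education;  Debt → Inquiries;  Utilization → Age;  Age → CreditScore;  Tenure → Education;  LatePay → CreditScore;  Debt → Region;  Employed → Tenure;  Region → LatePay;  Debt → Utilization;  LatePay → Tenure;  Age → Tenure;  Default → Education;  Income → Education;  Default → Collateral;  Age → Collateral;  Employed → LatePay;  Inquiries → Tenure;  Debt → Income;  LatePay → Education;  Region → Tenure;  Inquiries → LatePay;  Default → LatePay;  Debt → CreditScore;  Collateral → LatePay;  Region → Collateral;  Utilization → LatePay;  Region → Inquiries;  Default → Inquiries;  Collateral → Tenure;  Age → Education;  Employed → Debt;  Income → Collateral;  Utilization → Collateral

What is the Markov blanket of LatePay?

{Age, Collateral, CreditScore, Debt, Default, Education, Employed, Income, Inquiries, Region, Tenure, Utilization}

Recall MB(v) = parents ∪ children ∪ spouses, where spouses are the other parents of v's children.
LatePay's parents: Collateral, Default, Employed, Inquiries, Region, Utilization.
LatePay has children CreditScore, Education, Tenure.
Other parents of LatePay's children:
  parents(CreditScore) \ {LatePay} = {Age, Debt}.
  Tenure's other parents are Age, Collateral, Employed, Inquiries, Region.
  parents(Education) \ {LatePay} = {Age, Default, Employed, Income, Tenure}.
Union: {Collateral, Default, Employed, Inquiries, Region, Utilization} ∪ {CreditScore, Education, Tenure} ∪ {Age, Collateral, Debt, Default, Employed, Income, Inquiries, Region, Tenure} = {Age, Collateral, CreditScore, Debt, Default, Education, Employed, Income, Inquiries, Region, Tenure, Utilization}.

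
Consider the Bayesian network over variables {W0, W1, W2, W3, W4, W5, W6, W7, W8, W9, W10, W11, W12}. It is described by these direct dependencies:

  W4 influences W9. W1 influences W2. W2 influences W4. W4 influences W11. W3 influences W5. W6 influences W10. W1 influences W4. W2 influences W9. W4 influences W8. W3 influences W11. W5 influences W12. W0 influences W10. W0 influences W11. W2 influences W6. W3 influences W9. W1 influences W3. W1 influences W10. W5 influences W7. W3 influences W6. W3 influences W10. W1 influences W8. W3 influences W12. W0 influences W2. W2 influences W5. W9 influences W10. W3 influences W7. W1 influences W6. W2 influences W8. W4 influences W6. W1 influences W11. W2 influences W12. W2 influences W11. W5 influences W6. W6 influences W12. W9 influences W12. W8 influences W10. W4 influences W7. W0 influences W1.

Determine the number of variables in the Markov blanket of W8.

W8's parents: W1, W2, W4.
Children of W8: W10.
Parents of each child, excluding W8:
  W10's other parents are W0, W1, W3, W6, W9.
MB(W8) = {W0, W1, W2, W3, W4, W6, W9, W10}, which has 8 nodes.

8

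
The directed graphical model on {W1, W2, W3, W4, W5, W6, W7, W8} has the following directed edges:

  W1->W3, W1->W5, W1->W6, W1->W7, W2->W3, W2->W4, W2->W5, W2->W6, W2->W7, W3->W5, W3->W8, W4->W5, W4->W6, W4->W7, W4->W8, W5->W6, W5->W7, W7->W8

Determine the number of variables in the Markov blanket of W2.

6

Pa(W2) = {}.
Children of W2: W3, W4, W5, W6, W7.
Co-parents of W2 (other parents of its children):
  parents(W3) \ {W2} = {W1}.
  W4: no additional parents.
  W5's other parents are W1, W3, W4.
  parents(W6) \ {W2} = {W1, W4, W5}.
  parents(W7) \ {W2} = {W1, W4, W5}.
MB(W2) = {W1, W3, W4, W5, W6, W7}, which has 6 nodes.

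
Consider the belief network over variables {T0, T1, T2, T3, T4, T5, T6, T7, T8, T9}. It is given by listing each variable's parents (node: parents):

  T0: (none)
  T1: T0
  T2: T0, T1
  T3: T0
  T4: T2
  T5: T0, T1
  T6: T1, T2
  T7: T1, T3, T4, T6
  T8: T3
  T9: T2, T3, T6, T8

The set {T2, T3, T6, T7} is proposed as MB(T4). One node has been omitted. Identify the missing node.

T4's parents: T2.
T4 has child T7.
For each child, the remaining parents (spouses of T4):
  T7 also has parents T1, T3, T6.
MB(T4) = {T1, T2, T3, T6, T7}.
Comparing with the claimed set, T1 is missing.

T1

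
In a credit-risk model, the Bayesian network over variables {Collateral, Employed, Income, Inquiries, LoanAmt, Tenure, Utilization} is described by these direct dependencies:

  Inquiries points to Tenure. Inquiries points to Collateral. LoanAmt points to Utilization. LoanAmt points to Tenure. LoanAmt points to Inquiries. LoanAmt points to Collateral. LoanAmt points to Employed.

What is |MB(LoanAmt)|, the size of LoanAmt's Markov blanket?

The Markov blanket of a node is its parents, its children, and the other parents of its children.
Parents of LoanAmt: none.
LoanAmt's children: Collateral, Employed, Inquiries, Tenure, Utilization.
Co-parents of LoanAmt (other parents of its children):
  Inquiries: no additional parents.
  Employed has no other parent.
  Collateral also has parent Inquiries.
  Utilization has no other parent.
  Tenure also has parent Inquiries.
MB(LoanAmt) = {Collateral, Employed, Inquiries, Tenure, Utilization}, which has 5 nodes.

5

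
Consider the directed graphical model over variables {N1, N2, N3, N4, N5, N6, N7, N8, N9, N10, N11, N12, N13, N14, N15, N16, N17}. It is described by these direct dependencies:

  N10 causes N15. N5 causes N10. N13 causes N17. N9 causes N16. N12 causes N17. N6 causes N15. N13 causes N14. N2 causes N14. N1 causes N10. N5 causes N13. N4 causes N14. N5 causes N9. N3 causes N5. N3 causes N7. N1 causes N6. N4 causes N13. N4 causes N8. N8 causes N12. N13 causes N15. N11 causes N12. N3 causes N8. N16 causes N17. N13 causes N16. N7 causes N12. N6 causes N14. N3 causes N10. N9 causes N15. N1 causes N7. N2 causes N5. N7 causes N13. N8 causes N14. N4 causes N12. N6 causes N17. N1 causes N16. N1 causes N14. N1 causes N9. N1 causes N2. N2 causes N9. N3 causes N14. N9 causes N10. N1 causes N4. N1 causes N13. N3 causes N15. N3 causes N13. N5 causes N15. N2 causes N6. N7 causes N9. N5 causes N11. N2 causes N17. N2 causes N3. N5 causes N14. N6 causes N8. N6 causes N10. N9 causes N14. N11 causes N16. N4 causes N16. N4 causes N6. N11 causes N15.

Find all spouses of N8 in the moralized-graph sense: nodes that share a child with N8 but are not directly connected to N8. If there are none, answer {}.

{N1, N2, N5, N7, N9, N11, N13}

Children of N8: N12, N14.
  N12's other parents are N4, N7, N11.
  parents(N14) \ {N8} = {N1, N2, N3, N4, N5, N6, N9, N13}.
Excluding nodes already adjacent to N8 (N3, N4, N6, N12, N14), the co-parent-only contribution is {N1, N2, N5, N7, N9, N11, N13}.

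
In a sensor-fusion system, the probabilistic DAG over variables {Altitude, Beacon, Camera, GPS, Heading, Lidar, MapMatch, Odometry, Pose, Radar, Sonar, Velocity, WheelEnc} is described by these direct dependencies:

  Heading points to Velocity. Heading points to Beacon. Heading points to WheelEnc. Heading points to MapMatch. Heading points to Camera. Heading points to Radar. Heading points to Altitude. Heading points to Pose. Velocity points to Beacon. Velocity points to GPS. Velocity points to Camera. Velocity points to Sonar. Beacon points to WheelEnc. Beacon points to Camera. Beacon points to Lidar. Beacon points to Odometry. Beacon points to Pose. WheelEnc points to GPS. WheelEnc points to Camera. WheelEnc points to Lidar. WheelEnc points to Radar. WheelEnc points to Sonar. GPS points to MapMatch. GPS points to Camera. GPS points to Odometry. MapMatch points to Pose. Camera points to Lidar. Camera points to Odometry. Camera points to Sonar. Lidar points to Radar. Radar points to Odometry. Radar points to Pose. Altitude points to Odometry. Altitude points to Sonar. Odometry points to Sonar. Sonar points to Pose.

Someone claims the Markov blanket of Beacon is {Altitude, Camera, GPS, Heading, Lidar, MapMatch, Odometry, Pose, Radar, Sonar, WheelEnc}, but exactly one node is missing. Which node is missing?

Beacon has parents Heading, Velocity.
Beacon's children: Camera, Lidar, Odometry, Pose, WheelEnc.
For each child, the remaining parents (spouses of Beacon):
  WheelEnc: Heading
  Camera: GPS, Heading, Velocity, WheelEnc
  Lidar: Camera, WheelEnc
  Odometry: Altitude, Camera, GPS, Radar
  Pose: Heading, MapMatch, Radar, Sonar
MB(Beacon) = {Altitude, Camera, GPS, Heading, Lidar, MapMatch, Odometry, Pose, Radar, Sonar, Velocity, WheelEnc}.
Comparing with the claimed set, Velocity is missing.

Velocity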